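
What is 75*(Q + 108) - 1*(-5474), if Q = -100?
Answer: 6074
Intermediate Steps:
75*(Q + 108) - 1*(-5474) = 75*(-100 + 108) - 1*(-5474) = 75*8 + 5474 = 600 + 5474 = 6074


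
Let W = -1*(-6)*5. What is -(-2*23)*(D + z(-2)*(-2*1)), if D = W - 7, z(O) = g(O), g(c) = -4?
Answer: 1426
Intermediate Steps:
W = 30 (W = 6*5 = 30)
z(O) = -4
D = 23 (D = 30 - 7 = 23)
-(-2*23)*(D + z(-2)*(-2*1)) = -(-2*23)*(23 - (-8)) = -(-46)*(23 - 4*(-2)) = -(-46)*(23 + 8) = -(-46)*31 = -1*(-1426) = 1426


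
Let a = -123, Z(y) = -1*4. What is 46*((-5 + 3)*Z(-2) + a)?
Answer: -5290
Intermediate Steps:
Z(y) = -4
46*((-5 + 3)*Z(-2) + a) = 46*((-5 + 3)*(-4) - 123) = 46*(-2*(-4) - 123) = 46*(8 - 123) = 46*(-115) = -5290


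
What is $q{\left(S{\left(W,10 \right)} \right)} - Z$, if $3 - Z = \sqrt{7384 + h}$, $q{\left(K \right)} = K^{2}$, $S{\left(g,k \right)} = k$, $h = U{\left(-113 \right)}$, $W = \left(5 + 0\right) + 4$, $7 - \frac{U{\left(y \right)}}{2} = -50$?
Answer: $97 + \sqrt{7498} \approx 183.59$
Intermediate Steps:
$U{\left(y \right)} = 114$ ($U{\left(y \right)} = 14 - -100 = 14 + 100 = 114$)
$W = 9$ ($W = 5 + 4 = 9$)
$h = 114$
$Z = 3 - \sqrt{7498}$ ($Z = 3 - \sqrt{7384 + 114} = 3 - \sqrt{7498} \approx -83.591$)
$q{\left(S{\left(W,10 \right)} \right)} - Z = 10^{2} - \left(3 - \sqrt{7498}\right) = 100 - \left(3 - \sqrt{7498}\right) = 97 + \sqrt{7498}$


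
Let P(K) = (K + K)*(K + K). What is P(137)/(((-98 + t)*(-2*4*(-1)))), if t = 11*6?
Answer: -18769/64 ≈ -293.27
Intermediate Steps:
t = 66
P(K) = 4*K² (P(K) = (2*K)*(2*K) = 4*K²)
P(137)/(((-98 + t)*(-2*4*(-1)))) = (4*137²)/(((-98 + 66)*(-2*4*(-1)))) = (4*18769)/((-(-256)*(-1))) = 75076/((-32*8)) = 75076/(-256) = 75076*(-1/256) = -18769/64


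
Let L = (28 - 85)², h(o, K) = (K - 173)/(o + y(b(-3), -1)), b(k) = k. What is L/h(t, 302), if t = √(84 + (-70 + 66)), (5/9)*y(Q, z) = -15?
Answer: -29241/43 + 4332*√5/43 ≈ -454.75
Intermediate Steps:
y(Q, z) = -27 (y(Q, z) = (9/5)*(-15) = -27)
t = 4*√5 (t = √(84 - 4) = √80 = 4*√5 ≈ 8.9443)
h(o, K) = (-173 + K)/(-27 + o) (h(o, K) = (K - 173)/(o - 27) = (-173 + K)/(-27 + o))
L = 3249 (L = (-57)² = 3249)
L/h(t, 302) = 3249/(((-173 + 302)/(-27 + 4*√5))) = 3249/((129/(-27 + 4*√5))) = 3249*(-9/43 + 4*√5/129) = -29241/43 + 4332*√5/43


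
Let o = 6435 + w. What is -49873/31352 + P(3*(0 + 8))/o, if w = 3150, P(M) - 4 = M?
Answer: -477154849/300508920 ≈ -1.5878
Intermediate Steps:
P(M) = 4 + M
o = 9585 (o = 6435 + 3150 = 9585)
-49873/31352 + P(3*(0 + 8))/o = -49873/31352 + (4 + 3*(0 + 8))/9585 = -49873*1/31352 + (4 + 3*8)*(1/9585) = -49873/31352 + (4 + 24)*(1/9585) = -49873/31352 + 28*(1/9585) = -49873/31352 + 28/9585 = -477154849/300508920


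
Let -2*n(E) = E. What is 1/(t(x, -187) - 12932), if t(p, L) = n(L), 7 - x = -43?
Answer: -2/25677 ≈ -7.7891e-5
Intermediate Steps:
x = 50 (x = 7 - 1*(-43) = 7 + 43 = 50)
n(E) = -E/2
t(p, L) = -L/2
1/(t(x, -187) - 12932) = 1/(-1/2*(-187) - 12932) = 1/(187/2 - 12932) = 1/(-25677/2) = -2/25677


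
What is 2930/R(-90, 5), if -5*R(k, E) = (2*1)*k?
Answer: 1465/18 ≈ 81.389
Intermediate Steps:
R(k, E) = -2*k/5 (R(k, E) = -2*1*k/5 = -2*k/5)
2930/R(-90, 5) = 2930/((-⅖*(-90))) = 2930/36 = 2930*(1/36) = 1465/18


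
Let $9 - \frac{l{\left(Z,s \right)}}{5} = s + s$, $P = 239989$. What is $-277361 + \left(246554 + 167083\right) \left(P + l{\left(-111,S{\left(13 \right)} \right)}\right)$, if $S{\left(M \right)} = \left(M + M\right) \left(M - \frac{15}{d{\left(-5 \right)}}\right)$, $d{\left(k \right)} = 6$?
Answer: $98157437287$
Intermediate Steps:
$S{\left(M \right)} = 2 M \left(- \frac{5}{2} + M\right)$ ($S{\left(M \right)} = \left(M + M\right) \left(M - \frac{15}{6}\right) = 2 M \left(M - \frac{5}{2}\right) = 2 M \left(- \frac{5}{2} + M\right)$)
$l{\left(Z,s \right)} = 45 - 10 s$ ($l{\left(Z,s \right)} = 45 - 5 \left(s + s\right) = 45 - 5 \cdot 2 s = 45 - 10 s$)
$-277361 + \left(246554 + 167083\right) \left(P + l{\left(-111,S{\left(13 \right)} \right)}\right) = -277361 + \left(246554 + 167083\right) \left(239989 + \left(45 - 10 \cdot 13 \left(-5 + 2 \cdot 13\right)\right)\right) = -277361 + 413637 \left(239989 + \left(45 - 10 \cdot 13 \left(-5 + 26\right)\right)\right) = -277361 + 413637 \left(239989 + \left(45 - 10 \cdot 13 \cdot 21\right)\right) = -277361 + 413637 \left(239989 + \left(45 - 2730\right)\right) = -277361 + 413637 \left(239989 - 2685\right) = -277361 + 413637 \cdot 237304 = -277361 + 98157714648 = 98157437287$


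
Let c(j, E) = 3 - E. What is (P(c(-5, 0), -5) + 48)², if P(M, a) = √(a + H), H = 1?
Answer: 2300 + 192*I ≈ 2300.0 + 192.0*I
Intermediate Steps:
P(M, a) = √(1 + a) (P(M, a) = √(a + 1) = √(1 + a))
(P(c(-5, 0), -5) + 48)² = (√(1 - 5) + 48)² = (√(-4) + 48)² = (2*I + 48)² = (48 + 2*I)²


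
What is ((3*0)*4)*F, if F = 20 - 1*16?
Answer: 0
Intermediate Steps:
F = 4 (F = 20 - 16 = 4)
((3*0)*4)*F = ((3*0)*4)*4 = (0*4)*4 = 0*4 = 0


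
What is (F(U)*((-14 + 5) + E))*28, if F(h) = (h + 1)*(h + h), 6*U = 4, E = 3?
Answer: -1120/3 ≈ -373.33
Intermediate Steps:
U = ⅔ (U = (⅙)*4 = ⅔ ≈ 0.66667)
F(h) = 2*h*(1 + h) (F(h) = (1 + h)*(2*h) = 2*h*(1 + h))
(F(U)*((-14 + 5) + E))*28 = ((2*(⅔)*(1 + ⅔))*((-14 + 5) + 3))*28 = ((2*(⅔)*(5/3))*(-9 + 3))*28 = ((20/9)*(-6))*28 = -40/3*28 = -1120/3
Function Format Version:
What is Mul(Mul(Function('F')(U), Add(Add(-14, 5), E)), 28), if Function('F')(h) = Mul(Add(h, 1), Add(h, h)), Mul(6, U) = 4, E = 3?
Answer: Rational(-1120, 3) ≈ -373.33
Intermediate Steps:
U = Rational(2, 3) (U = Mul(Rational(1, 6), 4) = Rational(2, 3) ≈ 0.66667)
Function('F')(h) = Mul(2, h, Add(1, h)) (Function('F')(h) = Mul(Add(1, h), Mul(2, h)) = Mul(2, h, Add(1, h)))
Mul(Mul(Function('F')(U), Add(Add(-14, 5), E)), 28) = Mul(Mul(Mul(2, Rational(2, 3), Add(1, Rational(2, 3))), Add(Add(-14, 5), 3)), 28) = Mul(Mul(Mul(2, Rational(2, 3), Rational(5, 3)), Add(-9, 3)), 28) = Mul(Mul(Rational(20, 9), -6), 28) = Mul(Rational(-40, 3), 28) = Rational(-1120, 3)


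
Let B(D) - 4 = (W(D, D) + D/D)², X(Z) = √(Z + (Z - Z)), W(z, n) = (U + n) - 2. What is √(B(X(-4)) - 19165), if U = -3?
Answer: √(-19149 - 16*I) ≈ 0.0578 - 138.38*I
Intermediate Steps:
W(z, n) = -5 + n (W(z, n) = (-3 + n) - 2 = -5 + n)
X(Z) = √Z (X(Z) = √(Z + 0) = √Z)
B(D) = 4 + (-4 + D)² (B(D) = 4 + ((-5 + D) + D/D)² = 4 + ((-5 + D) + 1)² = 4 + (-4 + D)²)
√(B(X(-4)) - 19165) = √((4 + (-4 + √(-4))²) - 19165) = √((4 + (-4 + 2*I)²) - 19165) = √(-19161 + (-4 + 2*I)²)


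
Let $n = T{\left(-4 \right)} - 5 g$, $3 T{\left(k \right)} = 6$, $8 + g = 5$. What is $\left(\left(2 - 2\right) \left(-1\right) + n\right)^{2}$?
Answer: $289$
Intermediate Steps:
$g = -3$ ($g = -8 + 5 = -3$)
$T{\left(k \right)} = 2$ ($T{\left(k \right)} = \frac{1}{3} \cdot 6 = 2$)
$n = 17$ ($n = 2 - -15 = 2 + 15 = 17$)
$\left(\left(2 - 2\right) \left(-1\right) + n\right)^{2} = \left(\left(2 - 2\right) \left(-1\right) + 17\right)^{2} = \left(0 \left(-1\right) + 17\right)^{2} = \left(0 + 17\right)^{2} = 17^{2} = 289$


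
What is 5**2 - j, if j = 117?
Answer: -92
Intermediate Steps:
5**2 - j = 5**2 - 1*117 = 25 - 117 = -92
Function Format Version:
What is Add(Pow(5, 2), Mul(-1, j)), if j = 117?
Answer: -92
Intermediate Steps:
Add(Pow(5, 2), Mul(-1, j)) = Add(Pow(5, 2), Mul(-1, 117)) = Add(25, -117) = -92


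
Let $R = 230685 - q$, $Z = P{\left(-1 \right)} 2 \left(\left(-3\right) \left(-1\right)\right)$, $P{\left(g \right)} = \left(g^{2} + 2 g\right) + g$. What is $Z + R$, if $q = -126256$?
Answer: $356929$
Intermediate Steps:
$P{\left(g \right)} = g^{2} + 3 g$
$Z = -12$ ($Z = - (3 - 1) 2 \left(\left(-3\right) \left(-1\right)\right) = \left(-1\right) 2 \cdot 2 \cdot 3 = \left(-2\right) 2 \cdot 3 = \left(-4\right) 3 = -12$)
$R = 356941$ ($R = 230685 - -126256 = 230685 + 126256 = 356941$)
$Z + R = -12 + 356941 = 356929$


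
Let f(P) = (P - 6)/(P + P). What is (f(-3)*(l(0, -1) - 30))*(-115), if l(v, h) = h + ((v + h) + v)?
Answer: 5520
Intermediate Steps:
l(v, h) = 2*h + 2*v (l(v, h) = h + ((h + v) + v) = h + (h + 2*v) = 2*h + 2*v)
f(P) = (-6 + P)/(2*P) (f(P) = (-6 + P)/((2*P)) = (-6 + P)*(1/(2*P)) = (-6 + P)/(2*P))
(f(-3)*(l(0, -1) - 30))*(-115) = (((½)*(-6 - 3)/(-3))*((2*(-1) + 2*0) - 30))*(-115) = (((½)*(-⅓)*(-9))*((-2 + 0) - 30))*(-115) = (3*(-2 - 30)/2)*(-115) = ((3/2)*(-32))*(-115) = -48*(-115) = 5520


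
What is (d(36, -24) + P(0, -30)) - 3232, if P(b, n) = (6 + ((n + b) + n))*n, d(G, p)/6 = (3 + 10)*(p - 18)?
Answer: -4888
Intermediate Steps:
d(G, p) = -1404 + 78*p (d(G, p) = 6*((3 + 10)*(p - 18)) = 6*(13*(-18 + p)) = 6*(-234 + 13*p) = -1404 + 78*p)
P(b, n) = n*(6 + b + 2*n) (P(b, n) = (6 + ((b + n) + n))*n = (6 + (b + 2*n))*n = (6 + b + 2*n)*n = n*(6 + b + 2*n))
(d(36, -24) + P(0, -30)) - 3232 = ((-1404 + 78*(-24)) - 30*(6 + 0 + 2*(-30))) - 3232 = ((-1404 - 1872) - 30*(6 + 0 - 60)) - 3232 = (-3276 - 30*(-54)) - 3232 = (-3276 + 1620) - 3232 = -1656 - 3232 = -4888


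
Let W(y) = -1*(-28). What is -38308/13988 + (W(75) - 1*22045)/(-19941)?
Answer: -37993836/23244559 ≈ -1.6345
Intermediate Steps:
W(y) = 28
-38308/13988 + (W(75) - 1*22045)/(-19941) = -38308/13988 + (28 - 1*22045)/(-19941) = -38308*1/13988 + (28 - 22045)*(-1/19941) = -9577/3497 - 22017*(-1/19941) = -9577/3497 + 7339/6647 = -37993836/23244559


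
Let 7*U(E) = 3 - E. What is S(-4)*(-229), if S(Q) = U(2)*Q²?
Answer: -3664/7 ≈ -523.43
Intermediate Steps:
U(E) = 3/7 - E/7 (U(E) = (3 - E)/7 = 3/7 - E/7)
S(Q) = Q²/7 (S(Q) = (3/7 - ⅐*2)*Q² = (3/7 - 2/7)*Q² = Q²/7)
S(-4)*(-229) = ((⅐)*(-4)²)*(-229) = ((⅐)*16)*(-229) = (16/7)*(-229) = -3664/7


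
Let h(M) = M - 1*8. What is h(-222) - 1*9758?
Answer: -9988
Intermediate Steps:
h(M) = -8 + M (h(M) = M - 8 = -8 + M)
h(-222) - 1*9758 = (-8 - 222) - 1*9758 = -230 - 9758 = -9988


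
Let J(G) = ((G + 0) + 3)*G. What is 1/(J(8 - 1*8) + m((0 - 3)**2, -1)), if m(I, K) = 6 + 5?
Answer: 1/11 ≈ 0.090909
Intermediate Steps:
m(I, K) = 11
J(G) = G*(3 + G) (J(G) = (G + 3)*G = (3 + G)*G = G*(3 + G))
1/(J(8 - 1*8) + m((0 - 3)**2, -1)) = 1/((8 - 1*8)*(3 + (8 - 1*8)) + 11) = 1/((8 - 8)*(3 + (8 - 8)) + 11) = 1/(0*(3 + 0) + 11) = 1/(0*3 + 11) = 1/(0 + 11) = 1/11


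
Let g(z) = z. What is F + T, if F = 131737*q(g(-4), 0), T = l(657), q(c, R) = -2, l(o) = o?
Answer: -262817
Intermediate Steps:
T = 657
F = -263474 (F = 131737*(-2) = -263474)
F + T = -263474 + 657 = -262817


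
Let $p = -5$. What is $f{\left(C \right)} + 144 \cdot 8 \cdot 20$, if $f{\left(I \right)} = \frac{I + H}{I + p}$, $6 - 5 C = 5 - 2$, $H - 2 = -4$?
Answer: $\frac{506887}{22} \approx 23040.0$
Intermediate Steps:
$H = -2$ ($H = 2 - 4 = -2$)
$C = \frac{3}{5}$ ($C = \frac{6}{5} - \frac{5 - 2}{5} = \frac{6}{5} - \frac{3}{5} = \frac{3}{5} \approx 0.6$)
$f{\left(I \right)} = \frac{-2 + I}{-5 + I}$ ($f{\left(I \right)} = \frac{I - 2}{I - 5} = \frac{-2 + I}{-5 + I}$)
$f{\left(C \right)} + 144 \cdot 8 \cdot 20 = \frac{-2 + \frac{3}{5}}{-5 + \frac{3}{5}} + 144 \cdot 8 \cdot 20 = \frac{1}{- \frac{22}{5}} \left(- \frac{7}{5}\right) + 144 \cdot 160 = \left(- \frac{5}{22}\right) \left(- \frac{7}{5}\right) + 23040 = \frac{7}{22} + 23040 = \frac{506887}{22}$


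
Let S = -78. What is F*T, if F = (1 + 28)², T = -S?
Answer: 65598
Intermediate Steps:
T = 78 (T = -1*(-78) = 78)
F = 841 (F = 29² = 841)
F*T = 841*78 = 65598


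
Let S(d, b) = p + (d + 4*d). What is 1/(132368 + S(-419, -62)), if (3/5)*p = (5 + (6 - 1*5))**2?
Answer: 1/130333 ≈ 7.6727e-6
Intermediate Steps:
p = 60 (p = 5*(5 + (6 - 1*5))**2/3 = 5*(5 + (6 - 5))**2/3 = 5*(5 + 1)**2/3 = (5/3)*6**2 = (5/3)*36 = 60)
S(d, b) = 60 + 5*d (S(d, b) = 60 + (d + 4*d) = 60 + 5*d)
1/(132368 + S(-419, -62)) = 1/(132368 + (60 + 5*(-419))) = 1/(132368 + (60 - 2095)) = 1/(132368 - 2035) = 1/130333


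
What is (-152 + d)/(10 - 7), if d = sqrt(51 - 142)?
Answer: -152/3 + I*sqrt(91)/3 ≈ -50.667 + 3.1798*I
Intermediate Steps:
d = I*sqrt(91) (d = sqrt(-91) = I*sqrt(91) ≈ 9.5394*I)
(-152 + d)/(10 - 7) = (-152 + I*sqrt(91))/(10 - 7) = (-152 + I*sqrt(91))/3 = (-152 + I*sqrt(91))*(1/3) = -152/3 + I*sqrt(91)/3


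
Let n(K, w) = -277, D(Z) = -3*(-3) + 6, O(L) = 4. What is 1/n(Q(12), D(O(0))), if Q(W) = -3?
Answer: -1/277 ≈ -0.0036101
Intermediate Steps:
D(Z) = 15 (D(Z) = 9 + 6 = 15)
1/n(Q(12), D(O(0))) = 1/(-277) = -1/277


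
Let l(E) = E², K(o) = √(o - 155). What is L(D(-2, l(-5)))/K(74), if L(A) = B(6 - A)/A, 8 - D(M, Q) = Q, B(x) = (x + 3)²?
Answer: 676*I/153 ≈ 4.4183*I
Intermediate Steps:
K(o) = √(-155 + o)
B(x) = (3 + x)²
D(M, Q) = 8 - Q
L(A) = (9 - A)²/A (L(A) = (3 + (6 - A))²/A = (9 - A)²/A)
L(D(-2, l(-5)))/K(74) = ((-9 + (8 - 1*(-5)²))²/(8 - 1*(-5)²))/(√(-155 + 74)) = ((-9 + (8 - 1*25))²/(8 - 1*25))/(√(-81)) = ((-9 + (8 - 25))²/(8 - 25))/((9*I)) = ((-9 - 17)²/(-17))*(-I/9) = (-1/17*(-26)²)*(-I/9) = (-1/17*676)*(-I/9) = -(-676)*I/153 = 676*I/153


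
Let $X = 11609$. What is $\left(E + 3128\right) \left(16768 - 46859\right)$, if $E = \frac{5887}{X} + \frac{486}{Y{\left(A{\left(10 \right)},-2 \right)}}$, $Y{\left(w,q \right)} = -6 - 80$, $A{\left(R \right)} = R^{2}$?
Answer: $- \frac{46908531607190}{499187} \approx -9.397 \cdot 10^{7}$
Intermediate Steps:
$Y{\left(w,q \right)} = -86$ ($Y{\left(w,q \right)} = -6 - 80 = -86$)
$E = - \frac{2567846}{499187}$ ($E = \frac{5887}{11609} + \frac{486}{-86} = 5887 \cdot \frac{1}{11609} + 486 \left(- \frac{1}{86}\right) = \frac{5887}{11609} - \frac{243}{43} = - \frac{2567846}{499187} \approx -5.1441$)
$\left(E + 3128\right) \left(16768 - 46859\right) = \left(- \frac{2567846}{499187} + 3128\right) \left(16768 - 46859\right) = \frac{1558889090}{499187} \left(-30091\right) = - \frac{46908531607190}{499187}$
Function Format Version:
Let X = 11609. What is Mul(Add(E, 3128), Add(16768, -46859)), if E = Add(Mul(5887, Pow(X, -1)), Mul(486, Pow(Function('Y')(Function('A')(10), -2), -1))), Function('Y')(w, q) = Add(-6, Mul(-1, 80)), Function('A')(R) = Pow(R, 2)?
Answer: Rational(-46908531607190, 499187) ≈ -9.3970e+7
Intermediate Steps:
Function('Y')(w, q) = -86 (Function('Y')(w, q) = Add(-6, -80) = -86)
E = Rational(-2567846, 499187) (E = Add(Mul(5887, Pow(11609, -1)), Mul(486, Pow(-86, -1))) = Add(Mul(5887, Rational(1, 11609)), Mul(486, Rational(-1, 86))) = Add(Rational(5887, 11609), Rational(-243, 43)) = Rational(-2567846, 499187) ≈ -5.1441)
Mul(Add(E, 3128), Add(16768, -46859)) = Mul(Add(Rational(-2567846, 499187), 3128), Add(16768, -46859)) = Mul(Rational(1558889090, 499187), -30091) = Rational(-46908531607190, 499187)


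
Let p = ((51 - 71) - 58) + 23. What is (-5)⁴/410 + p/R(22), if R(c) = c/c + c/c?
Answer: -1065/41 ≈ -25.976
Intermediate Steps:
p = -55 (p = (-20 - 58) + 23 = -78 + 23 = -55)
R(c) = 2 (R(c) = 1 + 1 = 2)
(-5)⁴/410 + p/R(22) = (-5)⁴/410 - 55/2 = 625*(1/410) - 55*½ = 125/82 - 55/2 = -1065/41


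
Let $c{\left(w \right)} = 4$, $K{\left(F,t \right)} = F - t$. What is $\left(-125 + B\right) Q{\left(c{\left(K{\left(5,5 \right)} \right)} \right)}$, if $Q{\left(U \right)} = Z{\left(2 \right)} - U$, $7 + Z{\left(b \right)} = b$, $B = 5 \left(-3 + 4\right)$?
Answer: $1080$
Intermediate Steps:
$B = 5$ ($B = 5 \cdot 1 = 5$)
$Z{\left(b \right)} = -7 + b$
$Q{\left(U \right)} = -5 - U$ ($Q{\left(U \right)} = \left(-7 + 2\right) - U = -5 - U$)
$\left(-125 + B\right) Q{\left(c{\left(K{\left(5,5 \right)} \right)} \right)} = \left(-125 + 5\right) \left(-5 - 4\right) = - 120 \left(-5 - 4\right) = \left(-120\right) \left(-9\right) = 1080$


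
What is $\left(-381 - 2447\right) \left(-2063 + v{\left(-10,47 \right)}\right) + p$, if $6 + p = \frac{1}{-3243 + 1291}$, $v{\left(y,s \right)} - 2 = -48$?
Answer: $\frac{11642208191}{1952} \approx 5.9642 \cdot 10^{6}$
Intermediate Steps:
$v{\left(y,s \right)} = -46$ ($v{\left(y,s \right)} = 2 - 48 = -46$)
$p = - \frac{11713}{1952}$ ($p = -6 + \frac{1}{-3243 + 1291} = -6 + \frac{1}{-1952} = -6 - \frac{1}{1952} = - \frac{11713}{1952} \approx -6.0005$)
$\left(-381 - 2447\right) \left(-2063 + v{\left(-10,47 \right)}\right) + p = \left(-381 - 2447\right) \left(-2063 - 46\right) - \frac{11713}{1952} = \left(-2828\right) \left(-2109\right) - \frac{11713}{1952} = 5964252 - \frac{11713}{1952} = \frac{11642208191}{1952}$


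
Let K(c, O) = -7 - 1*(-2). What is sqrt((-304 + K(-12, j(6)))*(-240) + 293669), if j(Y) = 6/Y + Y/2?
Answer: sqrt(367829) ≈ 606.49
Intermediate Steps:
j(Y) = Y/2 + 6/Y (j(Y) = 6/Y + Y*(1/2) = 6/Y + Y/2 = Y/2 + 6/Y)
K(c, O) = -5 (K(c, O) = -7 + 2 = -5)
sqrt((-304 + K(-12, j(6)))*(-240) + 293669) = sqrt((-304 - 5)*(-240) + 293669) = sqrt(-309*(-240) + 293669) = sqrt(74160 + 293669) = sqrt(367829)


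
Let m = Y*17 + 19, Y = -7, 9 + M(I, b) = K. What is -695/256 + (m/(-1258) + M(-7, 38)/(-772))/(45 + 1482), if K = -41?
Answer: -42943301335/15818514688 ≈ -2.7147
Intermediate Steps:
M(I, b) = -50 (M(I, b) = -9 - 41 = -50)
m = -100 (m = -7*17 + 19 = -119 + 19 = -100)
-695/256 + (m/(-1258) + M(-7, 38)/(-772))/(45 + 1482) = -695/256 + (-100/(-1258) - 50/(-772))/(45 + 1482) = -695*1/256 + (-100*(-1/1258) - 50*(-1/772))/1527 = -695/256 + (50/629 + 25/386)*(1/1527) = -695/256 + (35025/242794)*(1/1527) = -695/256 + 11675/123582146 = -42943301335/15818514688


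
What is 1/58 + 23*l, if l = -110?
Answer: -146739/58 ≈ -2530.0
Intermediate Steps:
1/58 + 23*l = 1/58 + 23*(-110) = 1/58 - 2530 = -146739/58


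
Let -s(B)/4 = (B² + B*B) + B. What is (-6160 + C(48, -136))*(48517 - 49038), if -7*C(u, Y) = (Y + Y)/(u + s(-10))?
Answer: 1999448994/623 ≈ 3.2094e+6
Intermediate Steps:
s(B) = -8*B² - 4*B (s(B) = -4*((B² + B*B) + B) = -4*((B² + B²) + B) = -4*(2*B² + B) = -4*(B + 2*B²) = -8*B² - 4*B)
C(u, Y) = -2*Y/(7*(-760 + u)) (C(u, Y) = -(Y + Y)/(7*(u - 4*(-10)*(1 + 2*(-10)))) = -2*Y/(7*(u - 4*(-10)*(1 - 20))) = -2*Y/(7*(u - 4*(-10)*(-19))) = -2*Y/(7*(u - 760)) = -2*Y/(7*(-760 + u)))
(-6160 + C(48, -136))*(48517 - 49038) = (-6160 - 2*(-136)/(-5320 + 7*48))*(48517 - 49038) = (-6160 - 2*(-136)/(-5320 + 336))*(-521) = (-6160 - 2*(-136)/(-4984))*(-521) = (-6160 - 2*(-136)*(-1/4984))*(-521) = (-6160 - 34/623)*(-521) = -3837714/623*(-521) = 1999448994/623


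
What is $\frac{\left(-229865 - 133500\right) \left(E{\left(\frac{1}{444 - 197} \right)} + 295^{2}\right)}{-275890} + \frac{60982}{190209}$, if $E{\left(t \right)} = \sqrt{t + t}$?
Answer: $\frac{25594788180643}{223305366} + \frac{72673 \sqrt{494}}{13628966} \approx 1.1462 \cdot 10^{5}$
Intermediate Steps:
$E{\left(t \right)} = \sqrt{2} \sqrt{t}$ ($E{\left(t \right)} = \sqrt{2 t} = \sqrt{2} \sqrt{t}$)
$\frac{\left(-229865 - 133500\right) \left(E{\left(\frac{1}{444 - 197} \right)} + 295^{2}\right)}{-275890} + \frac{60982}{190209} = \frac{\left(-229865 - 133500\right) \left(\sqrt{2} \sqrt{\frac{1}{444 - 197}} + 295^{2}\right)}{-275890} + \frac{60982}{190209} = - 363365 \left(\sqrt{2} \sqrt{\frac{1}{247}} + 87025\right) \left(- \frac{1}{275890}\right) + 60982 \cdot \frac{1}{190209} = - 363365 \left(\frac{\sqrt{2}}{\sqrt{247}} + 87025\right) \left(- \frac{1}{275890}\right) + \frac{60982}{190209} = - 363365 \left(\sqrt{2} \frac{\sqrt{247}}{247} + 87025\right) \left(- \frac{1}{275890}\right) + \frac{60982}{190209} = - 363365 \left(\frac{\sqrt{494}}{247} + 87025\right) \left(- \frac{1}{275890}\right) + \frac{60982}{190209} = - 363365 \left(87025 + \frac{\sqrt{494}}{247}\right) \left(- \frac{1}{275890}\right) + \frac{60982}{190209} = \left(-31621839125 - \frac{363365 \sqrt{494}}{247}\right) \left(- \frac{1}{275890}\right) + \frac{60982}{190209} = \left(\frac{6324367825}{55178} + \frac{72673 \sqrt{494}}{13628966}\right) + \frac{60982}{190209} = \frac{25594788180643}{223305366} + \frac{72673 \sqrt{494}}{13628966}$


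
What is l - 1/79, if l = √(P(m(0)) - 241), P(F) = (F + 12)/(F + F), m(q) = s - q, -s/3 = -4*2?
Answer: -1/79 + 31*I/2 ≈ -0.012658 + 15.5*I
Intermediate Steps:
s = 24 (s = -(-12)*2 = -3*(-8) = 24)
m(q) = 24 - q
P(F) = (12 + F)/(2*F) (P(F) = (12 + F)/((2*F)) = (12 + F)*(1/(2*F)) = (12 + F)/(2*F))
l = 31*I/2 (l = √((12 + (24 - 1*0))/(2*(24 - 1*0)) - 241) = √((12 + (24 + 0))/(2*(24 + 0)) - 241) = √((½)*(12 + 24)/24 - 241) = √((½)*(1/24)*36 - 241) = √(¾ - 241) = √(-961/4) = 31*I/2 ≈ 15.5*I)
l - 1/79 = 31*I/2 - 1/79 = -1/79 + 31*I/2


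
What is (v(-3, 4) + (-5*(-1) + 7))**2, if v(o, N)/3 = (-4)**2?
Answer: 3600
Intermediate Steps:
v(o, N) = 48 (v(o, N) = 3*(-4)**2 = 3*16 = 48)
(v(-3, 4) + (-5*(-1) + 7))**2 = (48 + (-5*(-1) + 7))**2 = (48 + (5 + 7))**2 = (48 + 12)**2 = 60**2 = 3600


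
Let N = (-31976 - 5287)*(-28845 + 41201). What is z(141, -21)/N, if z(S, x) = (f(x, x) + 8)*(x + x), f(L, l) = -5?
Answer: 21/76736938 ≈ 2.7366e-7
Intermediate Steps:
z(S, x) = 6*x (z(S, x) = (-5 + 8)*(x + x) = 3*(2*x) = 6*x)
N = -460421628 (N = -37263*12356 = -460421628)
z(141, -21)/N = (6*(-21))/(-460421628) = -126*(-1/460421628) = 21/76736938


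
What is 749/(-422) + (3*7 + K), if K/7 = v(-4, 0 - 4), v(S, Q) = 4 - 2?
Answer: 14021/422 ≈ 33.225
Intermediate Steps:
v(S, Q) = 2
K = 14 (K = 7*2 = 14)
749/(-422) + (3*7 + K) = 749/(-422) + (3*7 + 14) = 749*(-1/422) + (21 + 14) = -749/422 + 35 = 14021/422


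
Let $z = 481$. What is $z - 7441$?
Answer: $-6960$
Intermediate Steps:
$z - 7441 = 481 - 7441 = -6960$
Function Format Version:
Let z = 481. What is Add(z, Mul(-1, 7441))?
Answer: -6960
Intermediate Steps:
Add(z, Mul(-1, 7441)) = Add(481, Mul(-1, 7441)) = Add(481, -7441) = -6960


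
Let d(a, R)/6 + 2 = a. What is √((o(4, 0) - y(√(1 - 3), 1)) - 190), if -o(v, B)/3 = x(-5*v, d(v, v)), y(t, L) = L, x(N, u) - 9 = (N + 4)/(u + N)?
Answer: 4*I*√14 ≈ 14.967*I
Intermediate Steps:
d(a, R) = -12 + 6*a
x(N, u) = 9 + (4 + N)/(N + u) (x(N, u) = 9 + (N + 4)/(u + N) = 9 + (4 + N)/(N + u))
o(v, B) = -3*(-104 + 4*v)/(-12 + v) (o(v, B) = -3*(4 + 9*(-12 + 6*v) + 10*(-5*v))/(-5*v + (-12 + 6*v)) = -3*(4 + (-108 + 54*v) - 50*v)/(-12 + v) = -3*(-104 + 4*v)/(-12 + v))
√((o(4, 0) - y(√(1 - 3), 1)) - 190) = √((12*(26 - 1*4)/(-12 + 4) - 1*1) - 190) = √((12*(26 - 4)/(-8) - 1) - 190) = √((12*(-⅛)*22 - 1) - 190) = √((-33 - 1) - 190) = √(-34 - 190) = √(-224) = 4*I*√14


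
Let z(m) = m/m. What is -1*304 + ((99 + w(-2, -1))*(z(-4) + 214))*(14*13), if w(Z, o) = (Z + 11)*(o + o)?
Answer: 3169226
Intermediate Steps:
z(m) = 1
w(Z, o) = 2*o*(11 + Z) (w(Z, o) = (11 + Z)*(2*o) = 2*o*(11 + Z))
-1*304 + ((99 + w(-2, -1))*(z(-4) + 214))*(14*13) = -1*304 + ((99 + 2*(-1)*(11 - 2))*(1 + 214))*(14*13) = -304 + ((99 + 2*(-1)*9)*215)*182 = -304 + ((99 - 18)*215)*182 = -304 + (81*215)*182 = -304 + 17415*182 = -304 + 3169530 = 3169226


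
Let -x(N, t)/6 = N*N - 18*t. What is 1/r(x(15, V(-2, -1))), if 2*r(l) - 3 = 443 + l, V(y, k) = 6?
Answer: -1/128 ≈ -0.0078125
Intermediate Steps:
x(N, t) = -6*N² + 108*t (x(N, t) = -6*(N*N - 18*t) = -6*(N² - 18*t) = -6*N² + 108*t)
r(l) = 223 + l/2 (r(l) = 3/2 + (443 + l)/2 = 3/2 + (443/2 + l/2) = 223 + l/2)
1/r(x(15, V(-2, -1))) = 1/(223 + (-6*15² + 108*6)/2) = 1/(223 + (-6*225 + 648)/2) = 1/(223 + (-1350 + 648)/2) = 1/(223 + (½)*(-702)) = 1/(223 - 351) = 1/(-128) = -1/128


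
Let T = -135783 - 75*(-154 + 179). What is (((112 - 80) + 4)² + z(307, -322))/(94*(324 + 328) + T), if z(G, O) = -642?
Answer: -327/38185 ≈ -0.0085636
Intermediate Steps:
T = -137658 (T = -135783 - 75*25 = -135783 - 1*1875 = -135783 - 1875 = -137658)
(((112 - 80) + 4)² + z(307, -322))/(94*(324 + 328) + T) = (((112 - 80) + 4)² - 642)/(94*(324 + 328) - 137658) = ((32 + 4)² - 642)/(94*652 - 137658) = (36² - 642)/(61288 - 137658) = (1296 - 642)/(-76370) = 654*(-1/76370) = -327/38185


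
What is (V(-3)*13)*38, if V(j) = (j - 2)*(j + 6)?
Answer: -7410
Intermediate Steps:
V(j) = (-2 + j)*(6 + j)
(V(-3)*13)*38 = ((-12 + (-3)**2 + 4*(-3))*13)*38 = ((-12 + 9 - 12)*13)*38 = -15*13*38 = -195*38 = -7410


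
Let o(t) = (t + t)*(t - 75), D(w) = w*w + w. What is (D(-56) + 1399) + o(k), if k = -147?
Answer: 69747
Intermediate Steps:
D(w) = w + w**2 (D(w) = w**2 + w = w + w**2)
o(t) = 2*t*(-75 + t) (o(t) = (2*t)*(-75 + t) = 2*t*(-75 + t))
(D(-56) + 1399) + o(k) = (-56*(1 - 56) + 1399) + 2*(-147)*(-75 - 147) = (-56*(-55) + 1399) + 2*(-147)*(-222) = (3080 + 1399) + 65268 = 4479 + 65268 = 69747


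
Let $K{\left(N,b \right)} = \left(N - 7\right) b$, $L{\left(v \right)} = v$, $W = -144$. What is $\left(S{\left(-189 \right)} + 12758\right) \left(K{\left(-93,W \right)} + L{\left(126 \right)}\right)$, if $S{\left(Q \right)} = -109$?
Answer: $183739374$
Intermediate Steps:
$K{\left(N,b \right)} = b \left(-7 + N\right)$ ($K{\left(N,b \right)} = \left(-7 + N\right) b = b \left(-7 + N\right)$)
$\left(S{\left(-189 \right)} + 12758\right) \left(K{\left(-93,W \right)} + L{\left(126 \right)}\right) = \left(-109 + 12758\right) \left(- 144 \left(-7 - 93\right) + 126\right) = 12649 \left(\left(-144\right) \left(-100\right) + 126\right) = 12649 \left(14400 + 126\right) = 12649 \cdot 14526 = 183739374$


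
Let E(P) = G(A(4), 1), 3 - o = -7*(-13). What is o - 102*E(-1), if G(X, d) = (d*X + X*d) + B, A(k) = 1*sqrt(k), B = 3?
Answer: -802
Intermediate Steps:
A(k) = sqrt(k)
G(X, d) = 3 + 2*X*d (G(X, d) = (d*X + X*d) + 3 = (X*d + X*d) + 3 = 2*X*d + 3 = 3 + 2*X*d)
o = -88 (o = 3 - (-7)*(-13) = 3 - 1*91 = 3 - 91 = -88)
E(P) = 7 (E(P) = 3 + 2*sqrt(4)*1 = 3 + 2*2*1 = 3 + 4 = 7)
o - 102*E(-1) = -88 - 102*7 = -88 - 714 = -802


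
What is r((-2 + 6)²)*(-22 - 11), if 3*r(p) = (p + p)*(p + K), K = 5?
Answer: -7392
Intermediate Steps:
r(p) = 2*p*(5 + p)/3 (r(p) = ((p + p)*(p + 5))/3 = ((2*p)*(5 + p))/3 = (2*p*(5 + p))/3 = 2*p*(5 + p)/3)
r((-2 + 6)²)*(-22 - 11) = (2*(-2 + 6)²*(5 + (-2 + 6)²)/3)*(-22 - 11) = ((⅔)*4²*(5 + 4²))*(-33) = ((⅔)*16*(5 + 16))*(-33) = ((⅔)*16*21)*(-33) = 224*(-33) = -7392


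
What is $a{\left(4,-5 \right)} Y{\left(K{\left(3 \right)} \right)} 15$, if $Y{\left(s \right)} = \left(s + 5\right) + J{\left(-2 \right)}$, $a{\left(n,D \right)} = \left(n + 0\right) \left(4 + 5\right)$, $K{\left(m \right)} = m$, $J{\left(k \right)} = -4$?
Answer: $2160$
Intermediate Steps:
$a{\left(n,D \right)} = 9 n$ ($a{\left(n,D \right)} = n 9 = 9 n$)
$Y{\left(s \right)} = 1 + s$ ($Y{\left(s \right)} = \left(s + 5\right) - 4 = \left(5 + s\right) - 4 = 1 + s$)
$a{\left(4,-5 \right)} Y{\left(K{\left(3 \right)} \right)} 15 = 9 \cdot 4 \left(1 + 3\right) 15 = 36 \cdot 4 \cdot 15 = 144 \cdot 15 = 2160$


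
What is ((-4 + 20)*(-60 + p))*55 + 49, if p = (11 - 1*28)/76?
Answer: -1006009/19 ≈ -52948.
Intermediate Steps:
p = -17/76 (p = (11 - 28)*(1/76) = -17*1/76 = -17/76 ≈ -0.22368)
((-4 + 20)*(-60 + p))*55 + 49 = ((-4 + 20)*(-60 - 17/76))*55 + 49 = (16*(-4577/76))*55 + 49 = -18308/19*55 + 49 = -1006940/19 + 49 = -1006009/19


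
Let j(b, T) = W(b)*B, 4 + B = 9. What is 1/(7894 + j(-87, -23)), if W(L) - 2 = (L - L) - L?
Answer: 1/8339 ≈ 0.00011992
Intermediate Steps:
W(L) = 2 - L (W(L) = 2 + ((L - L) - L) = 2 + (0 - L) = 2 - L)
B = 5 (B = -4 + 9 = 5)
j(b, T) = 10 - 5*b (j(b, T) = (2 - b)*5 = 10 - 5*b)
1/(7894 + j(-87, -23)) = 1/(7894 + (10 - 5*(-87))) = 1/(7894 + (10 + 435)) = 1/(7894 + 445) = 1/8339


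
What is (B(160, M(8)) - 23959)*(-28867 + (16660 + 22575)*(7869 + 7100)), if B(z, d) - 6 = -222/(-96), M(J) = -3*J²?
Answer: -28131512228991/2 ≈ -1.4066e+13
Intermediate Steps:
B(z, d) = 133/16 (B(z, d) = 6 - 222/(-96) = 6 - 222*(-1/96) = 6 + 37/16 = 133/16)
(B(160, M(8)) - 23959)*(-28867 + (16660 + 22575)*(7869 + 7100)) = (133/16 - 23959)*(-28867 + (16660 + 22575)*(7869 + 7100)) = -383211*(-28867 + 39235*14969)/16 = -383211*(-28867 + 587308715)/16 = -383211/16*587279848 = -28131512228991/2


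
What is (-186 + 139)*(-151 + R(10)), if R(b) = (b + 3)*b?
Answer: 987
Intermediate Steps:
R(b) = b*(3 + b) (R(b) = (3 + b)*b = b*(3 + b))
(-186 + 139)*(-151 + R(10)) = (-186 + 139)*(-151 + 10*(3 + 10)) = -47*(-151 + 10*13) = -47*(-151 + 130) = -47*(-21) = 987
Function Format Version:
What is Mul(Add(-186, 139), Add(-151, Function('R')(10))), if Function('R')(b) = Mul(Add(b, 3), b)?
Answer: 987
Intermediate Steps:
Function('R')(b) = Mul(b, Add(3, b)) (Function('R')(b) = Mul(Add(3, b), b) = Mul(b, Add(3, b)))
Mul(Add(-186, 139), Add(-151, Function('R')(10))) = Mul(Add(-186, 139), Add(-151, Mul(10, Add(3, 10)))) = Mul(-47, Add(-151, Mul(10, 13))) = Mul(-47, Add(-151, 130)) = Mul(-47, -21) = 987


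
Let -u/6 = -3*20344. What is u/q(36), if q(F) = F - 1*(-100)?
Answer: 45774/17 ≈ 2692.6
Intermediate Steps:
q(F) = 100 + F (q(F) = F + 100 = 100 + F)
u = 366192 (u = -(-18)*20344 = -6*(-61032) = 366192)
u/q(36) = 366192/(100 + 36) = 366192/136 = 366192*(1/136) = 45774/17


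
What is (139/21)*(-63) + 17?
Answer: -400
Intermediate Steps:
(139/21)*(-63) + 17 = -417 + 17 = -400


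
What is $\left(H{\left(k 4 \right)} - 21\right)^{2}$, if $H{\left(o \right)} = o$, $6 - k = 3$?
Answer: $81$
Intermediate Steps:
$k = 3$ ($k = 6 - 3 = 3$)
$\left(H{\left(k 4 \right)} - 21\right)^{2} = \left(3 \cdot 4 - 21\right)^{2} = \left(12 - 21\right)^{2} = \left(-9\right)^{2} = 81$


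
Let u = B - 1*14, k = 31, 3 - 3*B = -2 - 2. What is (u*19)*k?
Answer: -20615/3 ≈ -6871.7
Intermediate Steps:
B = 7/3 (B = 1 - (-2 - 2)/3 = 1 - 1/3*(-4) = 1 + 4/3 = 7/3 ≈ 2.3333)
u = -35/3 (u = 7/3 - 1*14 = 7/3 - 14 = -35/3 ≈ -11.667)
(u*19)*k = -35/3*19*31 = -665/3*31 = -20615/3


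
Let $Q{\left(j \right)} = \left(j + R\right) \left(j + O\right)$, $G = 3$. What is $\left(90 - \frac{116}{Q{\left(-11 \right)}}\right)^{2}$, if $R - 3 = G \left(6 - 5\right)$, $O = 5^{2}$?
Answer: $\frac{10291264}{1225} \approx 8401.0$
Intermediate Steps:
$O = 25$
$R = 6$ ($R = 3 + 3 \left(6 - 5\right) = 3 + 3 \cdot 1 = 3 + 3 = 6$)
$Q{\left(j \right)} = \left(6 + j\right) \left(25 + j\right)$ ($Q{\left(j \right)} = \left(j + 6\right) \left(j + 25\right) = \left(6 + j\right) \left(25 + j\right)$)
$\left(90 - \frac{116}{Q{\left(-11 \right)}}\right)^{2} = \left(90 - \frac{116}{150 + \left(-11\right)^{2} + 31 \left(-11\right)}\right)^{2} = \left(90 - \frac{116}{150 + 121 - 341}\right)^{2} = \left(90 - \frac{116}{-70}\right)^{2} = \left(90 - - \frac{58}{35}\right)^{2} = \left(90 + \frac{58}{35}\right)^{2} = \left(\frac{3208}{35}\right)^{2} = \frac{10291264}{1225}$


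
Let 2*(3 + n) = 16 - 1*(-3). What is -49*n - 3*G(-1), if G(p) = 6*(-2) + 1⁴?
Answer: -571/2 ≈ -285.50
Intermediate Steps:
n = 13/2 (n = -3 + (16 - 1*(-3))/2 = -3 + (16 + 3)/2 = -3 + (½)*19 = -3 + 19/2 = 13/2 ≈ 6.5000)
G(p) = -11 (G(p) = -12 + 1 = -11)
-49*n - 3*G(-1) = -49*13/2 - 3*(-11) = -637/2 + 33 = -571/2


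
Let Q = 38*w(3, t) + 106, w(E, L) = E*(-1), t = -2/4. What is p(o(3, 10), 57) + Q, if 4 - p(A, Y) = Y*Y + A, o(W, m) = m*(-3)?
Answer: -3223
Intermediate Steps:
t = -½ (t = -2*¼ = -½ ≈ -0.50000)
w(E, L) = -E
o(W, m) = -3*m
p(A, Y) = 4 - A - Y² (p(A, Y) = 4 - (Y*Y + A) = 4 - (Y² + A) = 4 - (A + Y²) = 4 + (-A - Y²) = 4 - A - Y²)
Q = -8 (Q = 38*(-1*3) + 106 = 38*(-3) + 106 = -114 + 106 = -8)
p(o(3, 10), 57) + Q = (4 - (-3)*10 - 1*57²) - 8 = (4 - 1*(-30) - 1*3249) - 8 = (4 + 30 - 3249) - 8 = -3215 - 8 = -3223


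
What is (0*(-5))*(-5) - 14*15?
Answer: -210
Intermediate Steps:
(0*(-5))*(-5) - 14*15 = 0*(-5) - 210 = 0 - 210 = -210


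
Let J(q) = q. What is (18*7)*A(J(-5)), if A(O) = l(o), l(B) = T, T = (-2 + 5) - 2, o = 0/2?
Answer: 126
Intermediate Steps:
o = 0 (o = 0*(½) = 0)
T = 1 (T = 3 - 2 = 1)
l(B) = 1
A(O) = 1
(18*7)*A(J(-5)) = (18*7)*1 = 126*1 = 126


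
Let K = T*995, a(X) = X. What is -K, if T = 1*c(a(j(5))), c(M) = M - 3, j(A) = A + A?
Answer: -6965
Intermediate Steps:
j(A) = 2*A
c(M) = -3 + M
T = 7 (T = 1*(-3 + 2*5) = 1*(-3 + 10) = 1*7 = 7)
K = 6965 (K = 7*995 = 6965)
-K = -1*6965 = -6965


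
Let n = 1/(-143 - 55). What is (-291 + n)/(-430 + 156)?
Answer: 57619/54252 ≈ 1.0621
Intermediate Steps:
n = -1/198 (n = 1/(-198) = -1/198 ≈ -0.0050505)
(-291 + n)/(-430 + 156) = (-291 - 1/198)/(-430 + 156) = -57619/198/(-274) = -57619/198*(-1/274) = 57619/54252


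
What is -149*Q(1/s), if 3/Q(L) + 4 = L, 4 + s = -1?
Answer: 745/7 ≈ 106.43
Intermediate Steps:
s = -5 (s = -4 - 1 = -5)
Q(L) = 3/(-4 + L)
-149*Q(1/s) = -447/(-4 + 1/(-5)) = -447/(-4 - ⅕*1) = -447/(-4 - ⅕) = -447/(-21/5) = -447*(-5)/21 = -149*(-5/7) = 745/7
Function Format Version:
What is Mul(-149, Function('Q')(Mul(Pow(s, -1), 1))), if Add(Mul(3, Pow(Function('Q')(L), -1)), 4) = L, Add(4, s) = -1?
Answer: Rational(745, 7) ≈ 106.43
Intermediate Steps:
s = -5 (s = Add(-4, -1) = -5)
Function('Q')(L) = Mul(3, Pow(Add(-4, L), -1))
Mul(-149, Function('Q')(Mul(Pow(s, -1), 1))) = Mul(-149, Mul(3, Pow(Add(-4, Mul(Pow(-5, -1), 1)), -1))) = Mul(-149, Mul(3, Pow(Add(-4, Mul(Rational(-1, 5), 1)), -1))) = Mul(-149, Mul(3, Pow(Add(-4, Rational(-1, 5)), -1))) = Mul(-149, Mul(3, Pow(Rational(-21, 5), -1))) = Mul(-149, Mul(3, Rational(-5, 21))) = Mul(-149, Rational(-5, 7)) = Rational(745, 7)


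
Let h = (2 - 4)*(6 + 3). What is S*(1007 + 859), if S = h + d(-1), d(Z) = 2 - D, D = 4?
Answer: -37320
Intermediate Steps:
d(Z) = -2 (d(Z) = 2 - 1*4 = 2 - 4 = -2)
h = -18 (h = -2*9 = -18)
S = -20 (S = -18 - 2 = -20)
S*(1007 + 859) = -20*(1007 + 859) = -20*1866 = -37320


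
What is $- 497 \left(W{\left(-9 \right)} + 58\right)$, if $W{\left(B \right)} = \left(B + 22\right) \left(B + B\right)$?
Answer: $87472$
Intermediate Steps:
$W{\left(B \right)} = 2 B \left(22 + B\right)$ ($W{\left(B \right)} = \left(22 + B\right) 2 B = 2 B \left(22 + B\right)$)
$- 497 \left(W{\left(-9 \right)} + 58\right) = - 497 \left(2 \left(-9\right) \left(22 - 9\right) + 58\right) = - 497 \left(2 \left(-9\right) 13 + 58\right) = - 497 \left(-234 + 58\right) = \left(-497\right) \left(-176\right) = 87472$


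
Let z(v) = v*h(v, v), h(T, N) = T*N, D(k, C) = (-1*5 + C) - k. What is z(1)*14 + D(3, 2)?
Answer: 8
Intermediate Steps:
D(k, C) = -5 + C - k (D(k, C) = (-5 + C) - k = -5 + C - k)
h(T, N) = N*T
z(v) = v³ (z(v) = v*(v*v) = v*v² = v³)
z(1)*14 + D(3, 2) = 1³*14 + (-5 + 2 - 1*3) = 1*14 + (-5 + 2 - 3) = 14 - 6 = 8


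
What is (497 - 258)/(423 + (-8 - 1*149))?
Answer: 239/266 ≈ 0.89850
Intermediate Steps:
(497 - 258)/(423 + (-8 - 1*149)) = 239/(423 + (-8 - 149)) = 239/(423 - 157) = 239/266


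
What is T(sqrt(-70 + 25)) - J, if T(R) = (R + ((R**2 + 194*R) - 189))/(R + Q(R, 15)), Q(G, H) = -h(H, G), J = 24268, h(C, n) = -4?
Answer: (-72219*sqrt(5) + 97306*I)/(-4*I + 3*sqrt(5)) ≈ -24140.0 + 111.51*I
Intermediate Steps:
Q(G, H) = 4 (Q(G, H) = -1*(-4) = 4)
T(R) = (-189 + R**2 + 195*R)/(4 + R) (T(R) = (R + ((R**2 + 194*R) - 189))/(R + 4) = (R + (-189 + R**2 + 194*R))/(4 + R) = (-189 + R**2 + 195*R)/(4 + R))
T(sqrt(-70 + 25)) - J = (-189 + (sqrt(-70 + 25))**2 + 195*sqrt(-70 + 25))/(4 + sqrt(-70 + 25)) - 1*24268 = (-189 + (sqrt(-45))**2 + 195*sqrt(-45))/(4 + sqrt(-45)) - 24268 = (-189 + (3*I*sqrt(5))**2 + 195*(3*I*sqrt(5)))/(4 + 3*I*sqrt(5)) - 24268 = (-189 - 45 + 585*I*sqrt(5))/(4 + 3*I*sqrt(5)) - 24268 = (-234 + 585*I*sqrt(5))/(4 + 3*I*sqrt(5)) - 24268 = -24268 + (-234 + 585*I*sqrt(5))/(4 + 3*I*sqrt(5))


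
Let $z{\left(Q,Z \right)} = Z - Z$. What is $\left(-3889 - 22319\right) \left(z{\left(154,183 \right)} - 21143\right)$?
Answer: $554115744$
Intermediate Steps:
$z{\left(Q,Z \right)} = 0$
$\left(-3889 - 22319\right) \left(z{\left(154,183 \right)} - 21143\right) = \left(-3889 - 22319\right) \left(0 - 21143\right) = \left(-26208\right) \left(-21143\right) = 554115744$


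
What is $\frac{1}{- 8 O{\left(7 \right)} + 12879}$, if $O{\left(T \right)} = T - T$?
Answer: $\frac{1}{12879} \approx 7.7646 \cdot 10^{-5}$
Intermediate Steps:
$O{\left(T \right)} = 0$
$\frac{1}{- 8 O{\left(7 \right)} + 12879} = \frac{1}{\left(-8\right) 0 + 12879} = \frac{1}{0 + 12879} = \frac{1}{12879}$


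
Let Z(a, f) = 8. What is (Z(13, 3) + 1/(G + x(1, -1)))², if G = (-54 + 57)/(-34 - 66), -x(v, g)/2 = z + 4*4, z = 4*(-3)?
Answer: 39992976/644809 ≈ 62.023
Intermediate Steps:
z = -12
x(v, g) = -8 (x(v, g) = -2*(-12 + 4*4) = -2*(-12 + 16) = -2*4 = -8)
G = -3/100 (G = 3/(-100) = 3*(-1/100) = -3/100 ≈ -0.030000)
(Z(13, 3) + 1/(G + x(1, -1)))² = (8 + 1/(-3/100 - 8))² = (8 + 1/(-803/100))² = (8 - 100/803)² = (6324/803)² = 39992976/644809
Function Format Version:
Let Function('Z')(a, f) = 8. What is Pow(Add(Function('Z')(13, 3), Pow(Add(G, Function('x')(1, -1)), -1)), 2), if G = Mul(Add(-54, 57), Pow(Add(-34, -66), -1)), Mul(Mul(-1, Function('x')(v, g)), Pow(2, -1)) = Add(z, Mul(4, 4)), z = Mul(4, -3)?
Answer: Rational(39992976, 644809) ≈ 62.023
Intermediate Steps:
z = -12
Function('x')(v, g) = -8 (Function('x')(v, g) = Mul(-2, Add(-12, Mul(4, 4))) = Mul(-2, Add(-12, 16)) = Mul(-2, 4) = -8)
G = Rational(-3, 100) (G = Mul(3, Pow(-100, -1)) = Mul(3, Rational(-1, 100)) = Rational(-3, 100) ≈ -0.030000)
Pow(Add(Function('Z')(13, 3), Pow(Add(G, Function('x')(1, -1)), -1)), 2) = Pow(Add(8, Pow(Add(Rational(-3, 100), -8), -1)), 2) = Pow(Add(8, Pow(Rational(-803, 100), -1)), 2) = Pow(Add(8, Rational(-100, 803)), 2) = Pow(Rational(6324, 803), 2) = Rational(39992976, 644809)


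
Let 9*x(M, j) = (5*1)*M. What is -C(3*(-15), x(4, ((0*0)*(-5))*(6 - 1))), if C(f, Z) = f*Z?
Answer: 100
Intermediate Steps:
x(M, j) = 5*M/9 (x(M, j) = ((5*1)*M)/9 = (5*M)/9 = 5*M/9)
C(f, Z) = Z*f
-C(3*(-15), x(4, ((0*0)*(-5))*(6 - 1))) = -(5/9)*4*3*(-15) = -20*(-45)/9 = -1*(-100) = 100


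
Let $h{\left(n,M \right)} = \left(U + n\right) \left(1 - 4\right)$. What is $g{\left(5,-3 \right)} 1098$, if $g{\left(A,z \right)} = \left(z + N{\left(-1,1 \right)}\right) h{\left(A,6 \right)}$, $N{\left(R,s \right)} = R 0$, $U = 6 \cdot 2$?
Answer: $167994$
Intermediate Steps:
$U = 12$
$h{\left(n,M \right)} = -36 - 3 n$ ($h{\left(n,M \right)} = \left(12 + n\right) \left(1 - 4\right) = \left(12 + n\right) \left(-3\right) = -36 - 3 n$)
$N{\left(R,s \right)} = 0$
$g{\left(A,z \right)} = z \left(-36 - 3 A\right)$ ($g{\left(A,z \right)} = \left(z + 0\right) \left(-36 - 3 A\right) = z \left(-36 - 3 A\right)$)
$g{\left(5,-3 \right)} 1098 = \left(-3\right) \left(-3\right) \left(12 + 5\right) 1098 = \left(-3\right) \left(-3\right) 17 \cdot 1098 = 153 \cdot 1098 = 167994$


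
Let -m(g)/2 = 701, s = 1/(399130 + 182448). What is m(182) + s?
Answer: -815372355/581578 ≈ -1402.0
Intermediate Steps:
s = 1/581578 ≈ 1.7195e-6
m(g) = -1402 (m(g) = -2*701 = -1402)
m(182) + s = -1402 + 1/581578 = -815372355/581578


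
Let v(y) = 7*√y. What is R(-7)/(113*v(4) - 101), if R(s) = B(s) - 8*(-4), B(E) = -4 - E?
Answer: 35/1481 ≈ 0.023633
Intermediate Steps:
R(s) = 28 - s (R(s) = (-4 - s) - 8*(-4) = (-4 - s) + 32 = 28 - s)
R(-7)/(113*v(4) - 101) = (28 - 1*(-7))/(113*(7*√4) - 101) = (28 + 7)/(113*(7*2) - 101) = 35/(113*14 - 101) = 35/(1582 - 101) = 35/1481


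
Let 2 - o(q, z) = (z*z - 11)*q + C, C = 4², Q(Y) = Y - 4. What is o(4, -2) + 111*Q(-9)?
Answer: -1429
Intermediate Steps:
Q(Y) = -4 + Y
C = 16
o(q, z) = -14 - q*(-11 + z²) (o(q, z) = 2 - ((z*z - 11)*q + 16) = 2 - ((z² - 11)*q + 16) = 2 - ((-11 + z²)*q + 16) = 2 - (q*(-11 + z²) + 16) = 2 - (16 + q*(-11 + z²)) = 2 + (-16 - q*(-11 + z²)) = -14 - q*(-11 + z²))
o(4, -2) + 111*Q(-9) = (-14 + 11*4 - 1*4*(-2)²) + 111*(-4 - 9) = (-14 + 44 - 1*4*4) + 111*(-13) = (-14 + 44 - 16) - 1443 = 14 - 1443 = -1429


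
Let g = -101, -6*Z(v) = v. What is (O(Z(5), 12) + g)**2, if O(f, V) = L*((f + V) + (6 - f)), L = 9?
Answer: 3721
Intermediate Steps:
Z(v) = -v/6
O(f, V) = 54 + 9*V (O(f, V) = 9*((f + V) + (6 - f)) = 9*((V + f) + (6 - f)) = 9*(6 + V) = 54 + 9*V)
(O(Z(5), 12) + g)**2 = ((54 + 9*12) - 101)**2 = ((54 + 108) - 101)**2 = (162 - 101)**2 = 61**2 = 3721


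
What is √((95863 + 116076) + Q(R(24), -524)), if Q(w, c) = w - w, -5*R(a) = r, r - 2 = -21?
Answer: √211939 ≈ 460.37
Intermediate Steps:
r = -19 (r = 2 - 21 = -19)
R(a) = 19/5 (R(a) = -⅕*(-19) = 19/5)
Q(w, c) = 0
√((95863 + 116076) + Q(R(24), -524)) = √((95863 + 116076) + 0) = √(211939 + 0) = √211939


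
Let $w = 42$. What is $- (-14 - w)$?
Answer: $56$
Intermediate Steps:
$- (-14 - w) = - (-14 - 42) = \left(-1\right) \left(-56\right) = 56$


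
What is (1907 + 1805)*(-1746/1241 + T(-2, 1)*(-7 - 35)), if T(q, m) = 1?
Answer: -199958016/1241 ≈ -1.6113e+5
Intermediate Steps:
(1907 + 1805)*(-1746/1241 + T(-2, 1)*(-7 - 35)) = (1907 + 1805)*(-1746/1241 + 1*(-7 - 35)) = 3712*(-1746*1/1241 + 1*(-42)) = 3712*(-1746/1241 - 42) = 3712*(-53868/1241) = -199958016/1241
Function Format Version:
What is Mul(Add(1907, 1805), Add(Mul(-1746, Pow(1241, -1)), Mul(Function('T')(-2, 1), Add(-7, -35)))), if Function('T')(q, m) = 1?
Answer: Rational(-199958016, 1241) ≈ -1.6113e+5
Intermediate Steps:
Mul(Add(1907, 1805), Add(Mul(-1746, Pow(1241, -1)), Mul(Function('T')(-2, 1), Add(-7, -35)))) = Mul(Add(1907, 1805), Add(Mul(-1746, Pow(1241, -1)), Mul(1, Add(-7, -35)))) = Mul(3712, Add(Mul(-1746, Rational(1, 1241)), Mul(1, -42))) = Mul(3712, Add(Rational(-1746, 1241), -42)) = Mul(3712, Rational(-53868, 1241)) = Rational(-199958016, 1241)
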